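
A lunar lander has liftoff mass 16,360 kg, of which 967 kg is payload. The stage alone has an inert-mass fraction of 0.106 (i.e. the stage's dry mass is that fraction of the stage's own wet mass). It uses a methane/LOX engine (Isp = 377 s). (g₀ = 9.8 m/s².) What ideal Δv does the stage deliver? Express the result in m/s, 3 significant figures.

Stage wet mass = m₀ − payload = 16,360 − 967 = 15,393 kg.
Stage dry mass = ε × stage wet mass = 0.106 × 15,393 = 1,631.66 kg.
Burnout mass m_f = stage dry + payload = 1,631.66 + 967 = 2,598.66 kg.
v_e = Isp · g₀ = 377 × 9.8 = 3694.6 m/s.
Using Δv = v_e ln(m₀/m_f): Δv = v_e · ln(16,360/2,598.66) = 3694.6 × ln(6.296) = 3694.6 × 1.8398 ≈ 6797 m/s.

Δv ≈ 6800 m/s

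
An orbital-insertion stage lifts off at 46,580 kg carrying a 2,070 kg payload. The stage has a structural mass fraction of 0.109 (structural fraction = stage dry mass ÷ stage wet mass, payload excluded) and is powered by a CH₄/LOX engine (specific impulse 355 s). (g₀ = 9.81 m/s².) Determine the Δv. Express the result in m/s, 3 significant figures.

Stage wet mass = m₀ − payload = 46,580 − 2,070 = 44,510 kg.
Stage dry mass = ε × stage wet mass = 0.109 × 44,510 = 4,851.59 kg.
Burnout mass m_f = stage dry + payload = 4,851.59 + 2,070 = 6,921.59 kg.
v_e = Isp · g₀ = 355 × 9.81 = 3482.6 m/s.
From the ideal rocket equation, Δv = v_e · ln(46,580/6,921.59) = 3482.6 × ln(6.73) = 3482.6 × 1.9065 ≈ 6640 m/s.

Δv ≈ 6640 m/s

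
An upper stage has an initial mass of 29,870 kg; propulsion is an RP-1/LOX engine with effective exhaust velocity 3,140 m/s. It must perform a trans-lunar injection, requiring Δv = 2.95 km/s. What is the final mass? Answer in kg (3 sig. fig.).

Using Δv = v_e ln(m₀/m_f): m₀/m_f = exp(Δv / v_e) = exp(2950 / 3140.0) = exp(0.9395) = 2.5587.
m_f = m₀ / 2.5587 = 29,870 / 2.5587 = 11,673.9 kg.

final mass ≈ 11700 kg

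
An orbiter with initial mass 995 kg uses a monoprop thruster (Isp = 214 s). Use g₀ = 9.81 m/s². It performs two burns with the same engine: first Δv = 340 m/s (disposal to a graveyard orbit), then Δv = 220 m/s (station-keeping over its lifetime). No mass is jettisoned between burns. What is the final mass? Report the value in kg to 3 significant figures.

final mass ≈ 762 kg

v_e = Isp · g₀ = 214 × 9.81 = 2099.3 m/s.
After the first burn: m = 995 × exp(−340/2099.3) = 995 × 0.85048 = 846.228 kg.
After the second burn: m = 846.228 × exp(−220/2099.3) = 846.228 × 0.90051 = 762.037 kg.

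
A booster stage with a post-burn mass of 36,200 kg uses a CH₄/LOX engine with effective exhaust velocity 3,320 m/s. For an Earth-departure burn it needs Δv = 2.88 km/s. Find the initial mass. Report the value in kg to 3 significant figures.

initial mass ≈ 86200 kg

m₀/m_f = exp(Δv / v_e) = exp(2880 / 3320.0) = exp(0.8675) = 2.3809.
m₀ = m_f × 2.3809 = 36,200 × 2.3809 = 86,188.6 kg.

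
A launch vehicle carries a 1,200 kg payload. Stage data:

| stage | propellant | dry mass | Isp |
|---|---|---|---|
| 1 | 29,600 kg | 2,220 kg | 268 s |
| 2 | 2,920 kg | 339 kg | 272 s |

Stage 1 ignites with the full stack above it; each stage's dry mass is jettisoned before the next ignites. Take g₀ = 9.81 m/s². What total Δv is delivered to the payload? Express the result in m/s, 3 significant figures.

Ignition mass of stage 1 = 29,600+2,220 + 2,920+339 + 1,200 = 36,279 kg.
Stage 1: m₀ = 36,279 kg, m_f = 36,279 − 29,600 = 6,679 kg; Δv = 268×9.81×ln(5.432) = 2629.1×1.6923 ≈ 4449 m/s.
Stage 2: m₀ = 4,459 kg, m_f = 4,459 − 2,920 = 1,539 kg; Δv = 272×9.81×ln(2.897) = 2668.3×1.0638 ≈ 2839 m/s.
Total Δv = 4449 + 2839 = 7288 m/s.

Δv ≈ 7290 m/s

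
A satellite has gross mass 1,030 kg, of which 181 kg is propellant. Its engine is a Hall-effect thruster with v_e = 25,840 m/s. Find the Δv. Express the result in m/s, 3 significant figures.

Δv ≈ 4990 m/s

m_f = m₀ − m_prop = 1,030 − 181 = 849 kg.
Using Δv = v_e ln(m₀/m_f): Δv = v_e · ln(m₀/m_f) = 25840.0 × ln(1.213) = 25840.0 × 0.1933 ≈ 4993.7 m/s.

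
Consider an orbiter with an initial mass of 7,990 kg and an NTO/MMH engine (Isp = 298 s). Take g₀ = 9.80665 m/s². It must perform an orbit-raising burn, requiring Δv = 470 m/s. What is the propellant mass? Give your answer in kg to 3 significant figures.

propellant mass ≈ 1190 kg

v_e = Isp · g₀ = 298 × 9.80665 = 2922.4 m/s.
m₀/m_f = exp(Δv / v_e) = exp(470 / 2922.4) = exp(0.1608) = 1.1745.
m_f = 7,990 / 1.1745 = 6,802.89 kg, so propellant = m₀ − m_f = 7,990 − 6,802.89 = 1,187.11 kg.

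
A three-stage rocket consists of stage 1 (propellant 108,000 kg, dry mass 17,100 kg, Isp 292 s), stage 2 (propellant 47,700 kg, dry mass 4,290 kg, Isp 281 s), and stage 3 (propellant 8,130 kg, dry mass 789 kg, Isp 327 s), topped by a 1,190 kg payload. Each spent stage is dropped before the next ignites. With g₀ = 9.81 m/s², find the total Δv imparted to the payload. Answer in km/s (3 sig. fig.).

Ignition mass of stage 1 = 108,000+17,100 + 47,700+4,290 + 8,130+789 + 1,190 = 187,199 kg.
Stage 1: m₀ = 187,199 kg, m_f = 187,199 − 108,000 = 79,199 kg; Δv = 292×9.81×ln(2.364) = 2864.5×0.8602 ≈ 2464 m/s.
Stage 2: m₀ = 62,099 kg, m_f = 62,099 − 47,700 = 14,399 kg; Δv = 281×9.81×ln(4.313) = 2756.6×1.4616 ≈ 4029 m/s.
Stage 3: m₀ = 10,109 kg, m_f = 10,109 − 8,130 = 1,979 kg; Δv = 327×9.81×ln(5.108) = 3207.9×1.6308 ≈ 5232 m/s.
Total Δv = 2464 + 4029 + 5232 = 11725 m/s.

Δv ≈ 11.7 km/s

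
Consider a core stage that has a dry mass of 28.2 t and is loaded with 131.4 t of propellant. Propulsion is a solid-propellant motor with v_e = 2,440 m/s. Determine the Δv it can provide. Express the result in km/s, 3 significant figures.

m₀ = m_dry + m_prop = 28.2 + 131.4 = 159.6 t.
By the Tsiolkovsky rocket equation, Δv = v_e · ln(m₀/m_f) = 2440.0 × ln(5.66) = 2440.0 × 1.7333 ≈ 4229.4 m/s.

Δv ≈ 4.23 km/s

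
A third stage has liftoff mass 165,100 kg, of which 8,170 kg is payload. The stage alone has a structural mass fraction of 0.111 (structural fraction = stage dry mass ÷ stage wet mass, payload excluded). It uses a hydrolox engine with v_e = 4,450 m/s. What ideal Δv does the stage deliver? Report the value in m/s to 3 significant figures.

Stage wet mass = m₀ − payload = 165,100 − 8,170 = 156,930 kg.
Stage dry mass = ε × stage wet mass = 0.111 × 156,930 = 17,419.2 kg.
Burnout mass m_f = stage dry + payload = 17,419.2 + 8,170 = 25,589.2 kg.
Δv = v_e · ln(165,100/25,589.2) = 4450.0 × ln(6.452) = 4450.0 × 1.8644 ≈ 8296 m/s.

Δv ≈ 8300 m/s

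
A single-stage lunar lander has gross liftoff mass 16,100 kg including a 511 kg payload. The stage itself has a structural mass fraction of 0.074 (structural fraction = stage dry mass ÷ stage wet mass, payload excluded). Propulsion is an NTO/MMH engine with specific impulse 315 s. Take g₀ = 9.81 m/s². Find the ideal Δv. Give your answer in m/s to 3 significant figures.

Δv ≈ 7010 m/s

Stage wet mass = m₀ − payload = 16,100 − 511 = 15,589 kg.
Stage dry mass = ε × stage wet mass = 0.074 × 15,589 = 1,153.59 kg.
Burnout mass m_f = stage dry + payload = 1,153.59 + 511 = 1,664.59 kg.
v_e = Isp · g₀ = 315 × 9.81 = 3090.2 m/s.
Δv = v_e · ln(16,100/1,664.59) = 3090.2 × ln(9.672) = 3090.2 × 2.2692 ≈ 7012 m/s.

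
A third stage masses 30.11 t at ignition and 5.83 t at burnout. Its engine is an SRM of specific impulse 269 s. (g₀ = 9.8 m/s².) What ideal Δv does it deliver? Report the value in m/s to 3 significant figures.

v_e = Isp · g₀ = 269 × 9.8 = 2636.2 m/s.
Δv = v_e · ln(m₀/m_f) = 2636.2 × ln(5.165) = 2636.2 × 1.6418 ≈ 4328.2 m/s.

Δv ≈ 4330 m/s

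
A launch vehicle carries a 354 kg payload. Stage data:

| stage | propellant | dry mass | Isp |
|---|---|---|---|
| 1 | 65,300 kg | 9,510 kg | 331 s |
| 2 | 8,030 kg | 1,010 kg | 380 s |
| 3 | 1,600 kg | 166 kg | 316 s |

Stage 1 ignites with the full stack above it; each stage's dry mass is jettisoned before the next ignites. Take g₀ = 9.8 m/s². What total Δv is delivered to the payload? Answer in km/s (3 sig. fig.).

Δv ≈ 13.7 km/s

Ignition mass of stage 1 = 65,300+9,510 + 8,030+1,010 + 1,600+166 + 354 = 85,970 kg.
Stage 1: m₀ = 85,970 kg, m_f = 85,970 − 65,300 = 20,670 kg; Δv = 331×9.8×ln(4.159) = 3243.8×1.4253 ≈ 4623 m/s.
Stage 2: m₀ = 11,160 kg, m_f = 11,160 − 8,030 = 3,130 kg; Δv = 380×9.8×ln(3.565) = 3724.0×1.2713 ≈ 4734 m/s.
Stage 3: m₀ = 2,120 kg, m_f = 2,120 − 1,600 = 520 kg; Δv = 316×9.8×ln(4.077) = 3096.8×1.4053 ≈ 4352 m/s.
Total Δv = 4623 + 4734 + 4352 = 13709 m/s.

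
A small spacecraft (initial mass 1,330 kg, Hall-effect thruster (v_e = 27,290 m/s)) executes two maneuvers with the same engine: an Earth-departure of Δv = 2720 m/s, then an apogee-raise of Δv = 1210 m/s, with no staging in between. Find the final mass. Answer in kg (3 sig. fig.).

After the first burn: m = 1330 × exp(−2720/27290.0) = 1330 × 0.90514 = 1,203.84 kg.
After the second burn: m = 1,203.84 × exp(−1210/27290.0) = 1,203.84 × 0.95663 = 1,151.63 kg.

final mass ≈ 1150 kg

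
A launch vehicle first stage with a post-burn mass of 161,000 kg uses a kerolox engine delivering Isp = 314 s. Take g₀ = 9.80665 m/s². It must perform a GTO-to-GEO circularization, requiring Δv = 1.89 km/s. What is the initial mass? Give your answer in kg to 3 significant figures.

initial mass ≈ 297000 kg

v_e = Isp · g₀ = 314 × 9.80665 = 3079.3 m/s.
m₀/m_f = exp(Δv / v_e) = exp(1890 / 3079.3) = exp(0.6138) = 1.8474.
m₀ = m_f × 1.8474 = 161,000 × 1.8474 = 297,431 kg.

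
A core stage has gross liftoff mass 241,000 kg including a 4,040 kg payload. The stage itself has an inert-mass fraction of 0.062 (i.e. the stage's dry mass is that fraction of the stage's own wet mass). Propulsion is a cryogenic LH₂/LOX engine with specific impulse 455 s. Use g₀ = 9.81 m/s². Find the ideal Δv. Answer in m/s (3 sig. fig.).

Δv ≈ 11400 m/s

Stage wet mass = m₀ − payload = 241,000 − 4,040 = 236,960 kg.
Stage dry mass = ε × stage wet mass = 0.062 × 236,960 = 14,691.5 kg.
Burnout mass m_f = stage dry + payload = 14,691.5 + 4,040 = 18,731.5 kg.
v_e = Isp · g₀ = 455 × 9.81 = 4463.6 m/s.
Δv = v_e · ln(241,000/18,731.5) = 4463.6 × ln(12.87) = 4463.6 × 2.5546 ≈ 11403 m/s.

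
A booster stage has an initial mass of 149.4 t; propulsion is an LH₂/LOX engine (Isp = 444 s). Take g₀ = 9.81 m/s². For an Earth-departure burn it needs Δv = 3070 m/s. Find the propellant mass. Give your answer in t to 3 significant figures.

v_e = Isp · g₀ = 444 × 9.81 = 4355.6 m/s.
From the ideal rocket equation, m₀/m_f = exp(Δv / v_e) = exp(3070 / 4355.6) = exp(0.7048) = 2.0235.
m_f = 149.4 / 2.0235 = 73.8325 t, so propellant = m₀ − m_f = 149.4 − 73.8325 = 75.5675 t.

propellant mass ≈ 75.6 t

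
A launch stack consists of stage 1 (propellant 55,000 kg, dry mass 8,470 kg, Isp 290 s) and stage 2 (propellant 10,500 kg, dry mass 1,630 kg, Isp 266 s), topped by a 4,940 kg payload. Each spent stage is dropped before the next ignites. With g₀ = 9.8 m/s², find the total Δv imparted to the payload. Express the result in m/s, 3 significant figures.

Δv ≈ 5750 m/s

Ignition mass of stage 1 = 55,000+8,470 + 10,500+1,630 + 4,940 = 80,540 kg.
Stage 1: m₀ = 80,540 kg, m_f = 80,540 − 55,000 = 25,540 kg; Δv = 290×9.8×ln(3.153) = 2842.0×1.1485 ≈ 3264 m/s.
Stage 2: m₀ = 17,070 kg, m_f = 17,070 − 10,500 = 6,570 kg; Δv = 266×9.8×ln(2.598) = 2606.8×0.9548 ≈ 2489 m/s.
Total Δv = 3264 + 2489 = 5753 m/s.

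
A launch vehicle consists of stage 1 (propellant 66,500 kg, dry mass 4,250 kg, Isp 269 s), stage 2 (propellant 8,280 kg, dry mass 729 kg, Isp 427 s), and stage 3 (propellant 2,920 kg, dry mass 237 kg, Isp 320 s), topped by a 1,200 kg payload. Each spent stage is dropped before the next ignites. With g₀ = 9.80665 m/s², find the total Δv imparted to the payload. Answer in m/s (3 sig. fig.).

Ignition mass of stage 1 = 66,500+4,250 + 8,280+729 + 2,920+237 + 1,200 = 84,116 kg.
Stage 1: m₀ = 84,116 kg, m_f = 84,116 − 66,500 = 17,616 kg; Δv = 269×9.80665×ln(4.775) = 2638.0×1.5634 ≈ 4124 m/s.
Stage 2: m₀ = 13,366 kg, m_f = 13,366 − 8,280 = 5,086 kg; Δv = 427×9.80665×ln(2.628) = 4187.4×0.9662 ≈ 4046 m/s.
Stage 3: m₀ = 4,357 kg, m_f = 4,357 − 2,920 = 1,437 kg; Δv = 320×9.80665×ln(3.032) = 3138.1×1.1092 ≈ 3481 m/s.
Total Δv = 4124 + 4046 + 3481 = 11651 m/s.

Δv ≈ 11700 m/s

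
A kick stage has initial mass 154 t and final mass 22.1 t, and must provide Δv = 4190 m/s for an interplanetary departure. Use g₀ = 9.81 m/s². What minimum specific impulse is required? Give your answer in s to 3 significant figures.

ln(m₀/m_f) = ln(154000/22100) = ln(6.968) = 1.9414.
Using Δv = v_e ln(m₀/m_f): v_e = Δv / ln(m₀/m_f) = 4190 / 1.9414 = 2158.3 m/s.
Isp = v_e / g₀ = 2158.3 / 9.81 = 220.0 s.

Isp ≈ 220 s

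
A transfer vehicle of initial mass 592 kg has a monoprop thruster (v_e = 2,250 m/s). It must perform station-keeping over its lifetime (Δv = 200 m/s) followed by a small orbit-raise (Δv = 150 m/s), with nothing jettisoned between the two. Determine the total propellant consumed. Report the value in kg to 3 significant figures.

After the first burn: m = 592 × exp(−200/2250.0) = 592 × 0.91495 = 541.65 kg.
After the second burn: m = 541.65 × exp(−150/2250.0) = 541.65 × 0.93551 = 506.719 kg.
Total propellant = m₀ − m_final = 592 − 506.719 = 85.281 kg.

total propellant consumed ≈ 85.3 kg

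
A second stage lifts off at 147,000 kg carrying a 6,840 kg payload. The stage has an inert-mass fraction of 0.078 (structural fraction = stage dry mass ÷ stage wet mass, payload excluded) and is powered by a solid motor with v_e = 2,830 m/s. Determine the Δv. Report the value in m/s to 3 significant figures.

Δv ≈ 5980 m/s

Stage wet mass = m₀ − payload = 147,000 − 6,840 = 140,160 kg.
Stage dry mass = ε × stage wet mass = 0.078 × 140,160 = 10,932.5 kg.
Burnout mass m_f = stage dry + payload = 10,932.5 + 6,840 = 17,772.5 kg.
By the Tsiolkovsky rocket equation, Δv = v_e · ln(147,000/17,772.5) = 2830.0 × ln(8.271) = 2830.0 × 2.1128 ≈ 5979 m/s.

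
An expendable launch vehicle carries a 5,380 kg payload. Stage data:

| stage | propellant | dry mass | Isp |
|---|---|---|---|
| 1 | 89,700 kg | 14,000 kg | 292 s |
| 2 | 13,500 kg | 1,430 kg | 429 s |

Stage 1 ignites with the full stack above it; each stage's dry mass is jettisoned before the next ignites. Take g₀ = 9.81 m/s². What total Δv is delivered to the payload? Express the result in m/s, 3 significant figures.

Ignition mass of stage 1 = 89,700+14,000 + 13,500+1,430 + 5,380 = 124,010 kg.
Stage 1: m₀ = 124,010 kg, m_f = 124,010 − 89,700 = 34,310 kg; Δv = 292×9.81×ln(3.614) = 2864.5×1.2849 ≈ 3681 m/s.
Stage 2: m₀ = 20,310 kg, m_f = 20,310 − 13,500 = 6,810 kg; Δv = 429×9.81×ln(2.982) = 4208.5×1.0927 ≈ 4599 m/s.
Total Δv = 3681 + 4599 = 8280 m/s.

Δv ≈ 8280 m/s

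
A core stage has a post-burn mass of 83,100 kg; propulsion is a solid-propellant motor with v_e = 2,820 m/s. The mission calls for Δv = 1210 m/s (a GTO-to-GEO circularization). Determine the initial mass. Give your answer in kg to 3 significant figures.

initial mass ≈ 128000 kg

m₀/m_f = exp(Δv / v_e) = exp(1210 / 2820.0) = exp(0.4291) = 1.5358.
m₀ = m_f × 1.5358 = 83,100 × 1.5358 = 127,625 kg.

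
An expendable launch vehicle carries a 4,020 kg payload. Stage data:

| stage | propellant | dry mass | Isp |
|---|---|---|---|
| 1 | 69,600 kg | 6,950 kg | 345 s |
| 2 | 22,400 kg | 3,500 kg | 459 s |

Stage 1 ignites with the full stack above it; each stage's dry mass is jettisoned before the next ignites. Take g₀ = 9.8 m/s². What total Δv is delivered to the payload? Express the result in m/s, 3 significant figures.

Ignition mass of stage 1 = 69,600+6,950 + 22,400+3,500 + 4,020 = 106,470 kg.
Stage 1: m₀ = 106,470 kg, m_f = 106,470 − 69,600 = 36,870 kg; Δv = 345×9.8×ln(2.888) = 3381.0×1.0605 ≈ 3585 m/s.
Stage 2: m₀ = 29,920 kg, m_f = 29,920 − 22,400 = 7,520 kg; Δv = 459×9.8×ln(3.979) = 4498.2×1.3810 ≈ 6212 m/s.
Total Δv = 3585 + 6212 = 9797 m/s.

Δv ≈ 9800 m/s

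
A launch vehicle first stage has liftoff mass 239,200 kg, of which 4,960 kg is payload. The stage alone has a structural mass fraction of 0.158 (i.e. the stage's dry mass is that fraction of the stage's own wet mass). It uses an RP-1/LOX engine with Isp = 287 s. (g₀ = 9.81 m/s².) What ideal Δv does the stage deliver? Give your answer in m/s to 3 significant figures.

Δv ≈ 4900 m/s

Stage wet mass = m₀ − payload = 239,200 − 4,960 = 234,240 kg.
Stage dry mass = ε × stage wet mass = 0.158 × 234,240 = 37,009.9 kg.
Burnout mass m_f = stage dry + payload = 37,009.9 + 4,960 = 41,969.9 kg.
v_e = Isp · g₀ = 287 × 9.81 = 2815.5 m/s.
By the Tsiolkovsky rocket equation, Δv = v_e · ln(239,200/41,969.9) = 2815.5 × ln(5.699) = 2815.5 × 1.7403 ≈ 4900 m/s.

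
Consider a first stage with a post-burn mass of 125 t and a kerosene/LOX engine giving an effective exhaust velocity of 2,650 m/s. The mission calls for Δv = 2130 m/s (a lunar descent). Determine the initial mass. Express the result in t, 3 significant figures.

initial mass ≈ 279 t

Rocket equation: m₀/m_f = exp(Δv / v_e) = exp(2130 / 2650.0) = exp(0.8038) = 2.2340.
m₀ = m_f × 2.2340 = 125 × 2.2340 = 279.25 t.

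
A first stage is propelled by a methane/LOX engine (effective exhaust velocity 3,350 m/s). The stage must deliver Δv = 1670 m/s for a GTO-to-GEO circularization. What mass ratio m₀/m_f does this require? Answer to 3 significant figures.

mass ratio ≈ 1.65

From the ideal rocket equation, m₀/m_f = exp(Δv / v_e) = exp(1670 / 3350.0) = exp(0.4985) = 1.6463.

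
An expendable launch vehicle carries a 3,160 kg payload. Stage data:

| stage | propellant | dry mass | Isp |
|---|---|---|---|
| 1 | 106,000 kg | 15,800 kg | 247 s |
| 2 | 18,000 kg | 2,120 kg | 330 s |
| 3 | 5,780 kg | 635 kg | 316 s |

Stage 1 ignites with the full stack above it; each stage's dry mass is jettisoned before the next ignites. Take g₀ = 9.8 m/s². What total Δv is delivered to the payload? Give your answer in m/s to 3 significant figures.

Δv ≈ 8790 m/s

Ignition mass of stage 1 = 106,000+15,800 + 18,000+2,120 + 5,780+635 + 3,160 = 151,495 kg.
Stage 1: m₀ = 151,495 kg, m_f = 151,495 − 106,000 = 45,495 kg; Δv = 247×9.8×ln(3.33) = 2420.6×1.2030 ≈ 2912 m/s.
Stage 2: m₀ = 29,695 kg, m_f = 29,695 − 18,000 = 11,695 kg; Δv = 330×9.8×ln(2.539) = 3234.0×0.9318 ≈ 3013 m/s.
Stage 3: m₀ = 9,575 kg, m_f = 9,575 − 5,780 = 3,795 kg; Δv = 316×9.8×ln(2.523) = 3096.8×0.9255 ≈ 2866 m/s.
Total Δv = 2912 + 3013 + 2866 = 8791 m/s.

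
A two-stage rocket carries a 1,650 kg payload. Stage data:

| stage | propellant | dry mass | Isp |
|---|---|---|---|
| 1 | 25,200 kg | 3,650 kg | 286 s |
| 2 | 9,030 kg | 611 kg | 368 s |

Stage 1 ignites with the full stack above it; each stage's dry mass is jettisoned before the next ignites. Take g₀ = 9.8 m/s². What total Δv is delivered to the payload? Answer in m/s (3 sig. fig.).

Ignition mass of stage 1 = 25,200+3,650 + 9,030+611 + 1,650 = 40,141 kg.
Stage 1: m₀ = 40,141 kg, m_f = 40,141 − 25,200 = 14,941 kg; Δv = 286×9.8×ln(2.687) = 2802.8×0.9883 ≈ 2770 m/s.
Stage 2: m₀ = 11,291 kg, m_f = 11,291 − 9,030 = 2,261 kg; Δv = 368×9.8×ln(4.994) = 3606.4×1.6082 ≈ 5800 m/s.
Total Δv = 2770 + 5800 = 8570 m/s.

Δv ≈ 8570 m/s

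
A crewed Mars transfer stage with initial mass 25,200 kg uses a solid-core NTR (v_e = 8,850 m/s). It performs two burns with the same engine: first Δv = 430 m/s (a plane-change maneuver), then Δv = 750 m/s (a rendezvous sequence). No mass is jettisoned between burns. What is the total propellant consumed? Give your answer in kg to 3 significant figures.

After the first burn: m = 25200 × exp(−430/8850.0) = 25200 × 0.95257 = 24,004.8 kg.
After the second burn: m = 24,004.8 × exp(−750/8850.0) = 24,004.8 × 0.91875 = 22,054.4 kg.
Total propellant = m₀ − m_final = 25200 − 22,054.4 = 3,145.6 kg.

total propellant consumed ≈ 3150 kg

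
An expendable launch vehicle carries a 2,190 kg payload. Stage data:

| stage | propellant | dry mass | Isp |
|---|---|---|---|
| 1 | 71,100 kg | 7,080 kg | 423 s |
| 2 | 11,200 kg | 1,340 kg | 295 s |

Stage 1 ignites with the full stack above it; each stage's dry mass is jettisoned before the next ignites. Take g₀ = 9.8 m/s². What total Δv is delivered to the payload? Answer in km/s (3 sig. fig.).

Ignition mass of stage 1 = 71,100+7,080 + 11,200+1,340 + 2,190 = 92,910 kg.
Stage 1: m₀ = 92,910 kg, m_f = 92,910 − 71,100 = 21,810 kg; Δv = 423×9.8×ln(4.26) = 4145.4×1.4493 ≈ 6008 m/s.
Stage 2: m₀ = 14,730 kg, m_f = 14,730 − 11,200 = 3,530 kg; Δv = 295×9.8×ln(4.173) = 2891.0×1.4286 ≈ 4130 m/s.
Total Δv = 6008 + 4130 = 10138 m/s.

Δv ≈ 10.1 km/s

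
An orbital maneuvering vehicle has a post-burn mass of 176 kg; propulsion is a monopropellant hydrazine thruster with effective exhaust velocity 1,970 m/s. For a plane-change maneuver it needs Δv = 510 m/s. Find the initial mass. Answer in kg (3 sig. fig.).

m₀/m_f = exp(Δv / v_e) = exp(510 / 1970.0) = exp(0.2589) = 1.2955.
m₀ = m_f × 1.2955 = 176 × 1.2955 = 228.008 kg.

initial mass ≈ 228 kg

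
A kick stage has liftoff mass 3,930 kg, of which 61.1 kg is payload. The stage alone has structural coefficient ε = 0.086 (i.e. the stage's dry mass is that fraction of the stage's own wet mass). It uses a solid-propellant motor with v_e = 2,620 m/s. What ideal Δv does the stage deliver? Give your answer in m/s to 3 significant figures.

Δv ≈ 6030 m/s

Stage wet mass = m₀ − payload = 3,930 − 61.1 = 3,868.9 kg.
Stage dry mass = ε × stage wet mass = 0.086 × 3,868.9 = 332.725 kg.
Burnout mass m_f = stage dry + payload = 332.725 + 61.1 = 393.825 kg.
Δv = v_e · ln(3,930/393.825) = 2620.0 × ln(9.979) = 2620.0 × 2.3005 ≈ 6027 m/s.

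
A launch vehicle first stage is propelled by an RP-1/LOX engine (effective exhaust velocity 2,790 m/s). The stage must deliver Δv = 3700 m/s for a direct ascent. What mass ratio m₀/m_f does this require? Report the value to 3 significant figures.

m₀/m_f = exp(Δv / v_e) = exp(3700 / 2790.0) = exp(1.3262) = 3.7666.

mass ratio ≈ 3.77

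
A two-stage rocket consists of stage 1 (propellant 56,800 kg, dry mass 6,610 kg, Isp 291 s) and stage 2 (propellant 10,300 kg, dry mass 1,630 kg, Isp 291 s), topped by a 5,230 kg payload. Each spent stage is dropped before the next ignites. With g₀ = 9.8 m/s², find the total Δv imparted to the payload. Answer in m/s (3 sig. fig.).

Δv ≈ 6100 m/s

Ignition mass of stage 1 = 56,800+6,610 + 10,300+1,630 + 5,230 = 80,570 kg.
Stage 1: m₀ = 80,570 kg, m_f = 80,570 − 56,800 = 23,770 kg; Δv = 291×9.8×ln(3.39) = 2851.8×1.2207 ≈ 3481 m/s.
Stage 2: m₀ = 17,160 kg, m_f = 17,160 − 10,300 = 6,860 kg; Δv = 291×9.8×ln(2.501) = 2851.8×0.9169 ≈ 2615 m/s.
Total Δv = 3481 + 2615 = 6096 m/s.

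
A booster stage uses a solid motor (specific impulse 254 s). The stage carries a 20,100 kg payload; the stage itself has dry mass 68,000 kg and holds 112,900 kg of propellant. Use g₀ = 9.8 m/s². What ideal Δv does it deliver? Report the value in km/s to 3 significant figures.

v_e = Isp · g₀ = 254 × 9.8 = 2489.2 m/s.
m₀ = payload + dry + propellant = 20,100 + 68,000 + 112,900 = 201,000 kg.
m_f = payload + dry = 20,100 + 68,000 = 88,100 kg.
From the ideal rocket equation, Δv = v_e · ln(m₀/m_f) = 2489.2 × ln(2.281) = 2489.2 × 0.8248 ≈ 2053.2 m/s.

Δv ≈ 2.05 km/s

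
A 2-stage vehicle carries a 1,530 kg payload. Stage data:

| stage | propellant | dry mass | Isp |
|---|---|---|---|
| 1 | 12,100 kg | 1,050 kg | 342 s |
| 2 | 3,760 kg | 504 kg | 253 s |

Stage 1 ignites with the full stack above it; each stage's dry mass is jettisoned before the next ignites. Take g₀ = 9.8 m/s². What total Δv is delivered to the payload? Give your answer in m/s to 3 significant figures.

Δv ≈ 6010 m/s

Ignition mass of stage 1 = 12,100+1,050 + 3,760+504 + 1,530 = 18,944 kg.
Stage 1: m₀ = 18,944 kg, m_f = 18,944 − 12,100 = 6,844 kg; Δv = 342×9.8×ln(2.768) = 3351.6×1.0181 ≈ 3412 m/s.
Stage 2: m₀ = 5,794 kg, m_f = 5,794 − 3,760 = 2,034 kg; Δv = 253×9.8×ln(2.849) = 2479.4×1.0468 ≈ 2595 m/s.
Total Δv = 3412 + 2595 = 6007 m/s.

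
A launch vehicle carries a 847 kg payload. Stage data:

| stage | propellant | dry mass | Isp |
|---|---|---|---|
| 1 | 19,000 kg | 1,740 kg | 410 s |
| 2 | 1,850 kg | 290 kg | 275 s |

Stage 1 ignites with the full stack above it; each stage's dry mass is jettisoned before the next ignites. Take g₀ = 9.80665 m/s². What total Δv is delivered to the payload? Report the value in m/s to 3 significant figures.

Δv ≈ 9090 m/s

Ignition mass of stage 1 = 19,000+1,740 + 1,850+290 + 847 = 23,727 kg.
Stage 1: m₀ = 23,727 kg, m_f = 23,727 − 19,000 = 4,727 kg; Δv = 410×9.80665×ln(5.019) = 4020.7×1.6133 ≈ 6487 m/s.
Stage 2: m₀ = 2,987 kg, m_f = 2,987 − 1,850 = 1,137 kg; Δv = 275×9.80665×ln(2.627) = 2696.8×0.9659 ≈ 2605 m/s.
Total Δv = 6487 + 2605 = 9092 m/s.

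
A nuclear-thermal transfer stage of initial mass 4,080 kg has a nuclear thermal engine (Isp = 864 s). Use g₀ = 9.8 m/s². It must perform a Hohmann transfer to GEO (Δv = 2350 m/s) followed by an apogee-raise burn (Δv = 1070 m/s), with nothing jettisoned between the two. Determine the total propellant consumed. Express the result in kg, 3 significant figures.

v_e = Isp · g₀ = 864 × 9.8 = 8467.2 m/s.
After the first burn: m = 4080 × exp(−2350/8467.2) = 4080 × 0.75764 = 3,091.17 kg.
After the second burn: m = 3,091.17 × exp(−1070/8467.2) = 3,091.17 × 0.88129 = 2,724.22 kg.
Total propellant = m₀ − m_final = 4080 − 2,724.22 = 1,355.78 kg.

total propellant consumed ≈ 1360 kg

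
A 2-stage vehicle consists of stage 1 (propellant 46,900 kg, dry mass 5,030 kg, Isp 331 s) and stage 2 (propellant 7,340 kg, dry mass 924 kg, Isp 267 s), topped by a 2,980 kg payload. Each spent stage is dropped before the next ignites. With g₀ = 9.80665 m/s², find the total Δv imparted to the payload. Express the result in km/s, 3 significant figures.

Ignition mass of stage 1 = 46,900+5,030 + 7,340+924 + 2,980 = 63,174 kg.
Stage 1: m₀ = 63,174 kg, m_f = 63,174 − 46,900 = 16,274 kg; Δv = 331×9.80665×ln(3.882) = 3246.0×1.3563 ≈ 4403 m/s.
Stage 2: m₀ = 11,244 kg, m_f = 11,244 − 7,340 = 3,904 kg; Δv = 267×9.80665×ln(2.88) = 2618.4×1.0578 ≈ 2770 m/s.
Total Δv = 4403 + 2770 = 7173 m/s.

Δv ≈ 7.17 km/s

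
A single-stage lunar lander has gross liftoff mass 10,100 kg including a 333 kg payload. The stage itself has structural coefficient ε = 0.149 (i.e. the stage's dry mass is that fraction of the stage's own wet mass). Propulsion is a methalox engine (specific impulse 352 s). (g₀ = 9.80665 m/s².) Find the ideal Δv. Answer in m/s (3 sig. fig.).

Δv ≈ 5980 m/s

Stage wet mass = m₀ − payload = 10,100 − 333 = 9,767 kg.
Stage dry mass = ε × stage wet mass = 0.149 × 9,767 = 1,455.28 kg.
Burnout mass m_f = stage dry + payload = 1,455.28 + 333 = 1,788.28 kg.
v_e = Isp · g₀ = 352 × 9.80665 = 3451.9 m/s.
Δv = v_e · ln(10,100/1,788.28) = 3451.9 × ln(5.648) = 3451.9 × 1.7313 ≈ 5976 m/s.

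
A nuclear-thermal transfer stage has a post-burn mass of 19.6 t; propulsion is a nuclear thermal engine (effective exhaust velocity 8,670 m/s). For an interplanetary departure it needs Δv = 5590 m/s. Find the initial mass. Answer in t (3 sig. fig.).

initial mass ≈ 37.3 t

m₀/m_f = exp(Δv / v_e) = exp(5590 / 8670.0) = exp(0.6448) = 1.9055.
m₀ = m_f × 1.9055 = 19.6 × 1.9055 = 37.3478 t.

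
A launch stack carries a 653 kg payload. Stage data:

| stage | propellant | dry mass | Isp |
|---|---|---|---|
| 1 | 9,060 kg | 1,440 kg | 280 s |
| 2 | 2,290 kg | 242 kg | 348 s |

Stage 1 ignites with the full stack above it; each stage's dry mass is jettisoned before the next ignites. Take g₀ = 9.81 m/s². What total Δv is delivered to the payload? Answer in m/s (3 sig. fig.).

Δv ≈ 7310 m/s

Ignition mass of stage 1 = 9,060+1,440 + 2,290+242 + 653 = 13,685 kg.
Stage 1: m₀ = 13,685 kg, m_f = 13,685 − 9,060 = 4,625 kg; Δv = 280×9.81×ln(2.959) = 2746.8×1.0848 ≈ 2980 m/s.
Stage 2: m₀ = 3,185 kg, m_f = 3,185 − 2,290 = 895 kg; Δv = 348×9.81×ln(3.559) = 3413.9×1.2694 ≈ 4334 m/s.
Total Δv = 2980 + 4334 = 7314 m/s.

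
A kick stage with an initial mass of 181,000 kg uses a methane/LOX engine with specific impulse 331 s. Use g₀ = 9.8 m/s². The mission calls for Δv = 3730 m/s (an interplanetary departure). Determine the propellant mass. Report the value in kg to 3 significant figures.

v_e = Isp · g₀ = 331 × 9.8 = 3243.8 m/s.
Rocket equation: m₀/m_f = exp(Δv / v_e) = exp(3730 / 3243.8) = exp(1.1499) = 3.1578.
m_f = 181,000 / 3.1578 = 57,318.4 kg, so propellant = m₀ − m_f = 181,000 − 57,318.4 = 123,681.6 kg.

propellant mass ≈ 124000 kg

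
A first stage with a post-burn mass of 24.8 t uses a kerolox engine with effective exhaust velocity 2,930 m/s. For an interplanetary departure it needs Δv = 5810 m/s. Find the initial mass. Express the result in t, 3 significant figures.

initial mass ≈ 180 t

m₀/m_f = exp(Δv / v_e) = exp(5810 / 2930.0) = exp(1.9829) = 7.2640.
m₀ = m_f × 7.2640 = 24.8 × 7.2640 = 180.147 t.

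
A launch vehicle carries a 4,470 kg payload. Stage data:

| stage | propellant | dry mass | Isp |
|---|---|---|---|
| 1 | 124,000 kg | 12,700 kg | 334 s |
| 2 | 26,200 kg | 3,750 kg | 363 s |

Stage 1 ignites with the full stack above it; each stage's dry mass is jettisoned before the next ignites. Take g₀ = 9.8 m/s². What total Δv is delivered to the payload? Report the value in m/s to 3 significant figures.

Ignition mass of stage 1 = 124,000+12,700 + 26,200+3,750 + 4,470 = 171,120 kg.
Stage 1: m₀ = 171,120 kg, m_f = 171,120 − 124,000 = 47,120 kg; Δv = 334×9.8×ln(3.632) = 3273.2×1.2897 ≈ 4221 m/s.
Stage 2: m₀ = 34,420 kg, m_f = 34,420 − 26,200 = 8,220 kg; Δv = 363×9.8×ln(4.187) = 3557.4×1.4321 ≈ 5094 m/s.
Total Δv = 4221 + 5094 = 9315 m/s.

Δv ≈ 9320 m/s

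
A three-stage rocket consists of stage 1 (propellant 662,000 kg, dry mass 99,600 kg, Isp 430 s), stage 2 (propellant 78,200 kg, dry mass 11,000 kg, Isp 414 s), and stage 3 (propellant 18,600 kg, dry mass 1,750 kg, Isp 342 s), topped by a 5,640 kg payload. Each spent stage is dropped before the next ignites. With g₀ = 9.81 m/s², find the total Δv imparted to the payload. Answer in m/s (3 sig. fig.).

Δv ≈ 14800 m/s

Ignition mass of stage 1 = 662,000+99,600 + 78,200+11,000 + 18,600+1,750 + 5,640 = 876,790 kg.
Stage 1: m₀ = 876,790 kg, m_f = 876,790 − 662,000 = 214,790 kg; Δv = 430×9.81×ln(4.082) = 4218.3×1.4066 ≈ 5933 m/s.
Stage 2: m₀ = 115,190 kg, m_f = 115,190 − 78,200 = 36,990 kg; Δv = 414×9.81×ln(3.114) = 4061.3×1.1359 ≈ 4613 m/s.
Stage 3: m₀ = 25,990 kg, m_f = 25,990 − 18,600 = 7,390 kg; Δv = 342×9.81×ln(3.517) = 3355.0×1.2576 ≈ 4219 m/s.
Total Δv = 5933 + 4613 + 4219 = 14765 m/s.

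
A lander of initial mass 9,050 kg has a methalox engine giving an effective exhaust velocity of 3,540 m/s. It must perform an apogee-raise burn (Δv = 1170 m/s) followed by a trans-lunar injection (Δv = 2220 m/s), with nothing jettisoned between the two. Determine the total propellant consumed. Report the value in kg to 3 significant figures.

total propellant consumed ≈ 5580 kg

After the first burn: m = 9050 × exp(−1170/3540.0) = 9050 × 0.71856 = 6,502.97 kg.
After the second burn: m = 6,502.97 × exp(−2220/3540.0) = 6,502.97 × 0.53413 = 3,473.43 kg.
Total propellant = m₀ − m_final = 9050 − 3,473.43 = 5,576.57 kg.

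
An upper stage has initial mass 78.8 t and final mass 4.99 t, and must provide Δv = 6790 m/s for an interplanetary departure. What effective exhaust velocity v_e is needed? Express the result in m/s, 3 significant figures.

ln(m₀/m_f) = ln(78800/4990) = ln(15.79) = 2.7595.
v_e = Δv / ln(m₀/m_f) = 6790 / 2.7595 = 2460.6 m/s.

v_e ≈ 2460 m/s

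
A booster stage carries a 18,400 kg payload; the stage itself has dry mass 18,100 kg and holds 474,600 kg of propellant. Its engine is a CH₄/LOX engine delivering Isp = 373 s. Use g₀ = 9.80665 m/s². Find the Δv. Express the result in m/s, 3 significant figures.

v_e = Isp · g₀ = 373 × 9.80665 = 3657.9 m/s.
m₀ = payload + dry + propellant = 18,400 + 18,100 + 474,600 = 511,100 kg.
m_f = payload + dry = 18,400 + 18,100 = 36,500 kg.
Δv = v_e · ln(m₀/m_f) = 3657.9 × ln(14) = 3657.9 × 2.6393 ≈ 9654.1 m/s.

Δv ≈ 9650 m/s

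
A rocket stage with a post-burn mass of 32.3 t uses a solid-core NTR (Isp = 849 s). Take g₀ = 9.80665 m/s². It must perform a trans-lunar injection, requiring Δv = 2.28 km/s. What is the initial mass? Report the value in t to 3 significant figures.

v_e = Isp · g₀ = 849 × 9.80665 = 8325.8 m/s.
m₀/m_f = exp(Δv / v_e) = exp(2280 / 8325.8) = exp(0.2738) = 1.3150.
m₀ = m_f × 1.3150 = 32.3 × 1.3150 = 42.4745 t.

initial mass ≈ 42.5 t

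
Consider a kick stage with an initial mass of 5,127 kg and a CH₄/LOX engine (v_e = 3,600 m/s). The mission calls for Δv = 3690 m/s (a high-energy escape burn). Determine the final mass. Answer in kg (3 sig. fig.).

m₀/m_f = exp(Δv / v_e) = exp(3690 / 3600.0) = exp(1.0250) = 2.7871.
m_f = m₀ / 2.7871 = 5,127 / 2.7871 = 1,839.55 kg.

final mass ≈ 1840 kg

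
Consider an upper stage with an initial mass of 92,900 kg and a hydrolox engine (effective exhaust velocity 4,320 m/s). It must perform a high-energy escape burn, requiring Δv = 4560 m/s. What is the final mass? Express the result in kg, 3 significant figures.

final mass ≈ 32300 kg

From the ideal rocket equation, m₀/m_f = exp(Δv / v_e) = exp(4560 / 4320.0) = exp(1.0556) = 2.8736.
m_f = m₀ / 2.8736 = 92,900 / 2.8736 = 32,328.8 kg.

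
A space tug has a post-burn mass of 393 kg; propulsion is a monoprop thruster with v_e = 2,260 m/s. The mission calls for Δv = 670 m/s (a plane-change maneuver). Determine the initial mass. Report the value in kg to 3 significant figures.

By the Tsiolkovsky rocket equation, m₀/m_f = exp(Δv / v_e) = exp(670 / 2260.0) = exp(0.2965) = 1.3451.
m₀ = m_f × 1.3451 = 393 × 1.3451 = 528.624 kg.

initial mass ≈ 529 kg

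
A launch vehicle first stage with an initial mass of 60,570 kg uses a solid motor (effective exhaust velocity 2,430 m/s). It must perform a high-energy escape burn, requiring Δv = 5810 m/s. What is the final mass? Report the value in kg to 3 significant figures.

final mass ≈ 5540 kg

m₀/m_f = exp(Δv / v_e) = exp(5810 / 2430.0) = exp(2.3909) = 10.9238.
m_f = m₀ / 10.9238 = 60,570 / 10.9238 = 5,544.77 kg.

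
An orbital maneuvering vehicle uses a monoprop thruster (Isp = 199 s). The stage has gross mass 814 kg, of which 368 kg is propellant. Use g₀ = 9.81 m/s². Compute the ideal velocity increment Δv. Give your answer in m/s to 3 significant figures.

Δv ≈ 1170 m/s

v_e = Isp · g₀ = 199 × 9.81 = 1952.2 m/s.
m_f = m₀ − m_prop = 814 − 368 = 446 kg.
By the Tsiolkovsky rocket equation, Δv = v_e · ln(m₀/m_f) = 1952.2 × ln(1.825) = 1952.2 × 0.6016 ≈ 1174.5 m/s.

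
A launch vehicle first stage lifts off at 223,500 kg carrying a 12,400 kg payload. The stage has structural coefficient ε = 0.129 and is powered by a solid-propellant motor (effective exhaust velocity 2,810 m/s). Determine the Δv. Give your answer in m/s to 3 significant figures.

Δv ≈ 4860 m/s

Stage wet mass = m₀ − payload = 223,500 − 12,400 = 211,100 kg.
Stage dry mass = ε × stage wet mass = 0.129 × 211,100 = 27,231.9 kg.
Burnout mass m_f = stage dry + payload = 27,231.9 + 12,400 = 39,631.9 kg.
Δv = v_e · ln(223,500/39,631.9) = 2810.0 × ln(5.639) = 2810.0 × 1.7298 ≈ 4861 m/s.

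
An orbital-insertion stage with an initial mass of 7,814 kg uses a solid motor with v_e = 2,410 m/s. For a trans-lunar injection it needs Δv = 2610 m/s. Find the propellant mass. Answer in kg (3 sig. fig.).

propellant mass ≈ 5170 kg

m₀/m_f = exp(Δv / v_e) = exp(2610 / 2410.0) = exp(1.0830) = 2.9535.
m_f = 7,814 / 2.9535 = 2,645.67 kg, so propellant = m₀ − m_f = 7,814 − 2,645.67 = 5,168.33 kg.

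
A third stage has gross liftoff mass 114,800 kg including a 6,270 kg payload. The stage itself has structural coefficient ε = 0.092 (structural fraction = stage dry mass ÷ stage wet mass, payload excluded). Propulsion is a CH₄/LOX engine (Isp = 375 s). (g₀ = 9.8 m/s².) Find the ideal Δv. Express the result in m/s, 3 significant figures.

Δv ≈ 7180 m/s

Stage wet mass = m₀ − payload = 114,800 − 6,270 = 108,530 kg.
Stage dry mass = ε × stage wet mass = 0.092 × 108,530 = 9,984.76 kg.
Burnout mass m_f = stage dry + payload = 9,984.76 + 6,270 = 16,254.76 kg.
v_e = Isp · g₀ = 375 × 9.8 = 3675.0 m/s.
Rocket equation: Δv = v_e · ln(114,800/16,254.76) = 3675.0 × ln(7.063) = 3675.0 × 1.9548 ≈ 7184 m/s.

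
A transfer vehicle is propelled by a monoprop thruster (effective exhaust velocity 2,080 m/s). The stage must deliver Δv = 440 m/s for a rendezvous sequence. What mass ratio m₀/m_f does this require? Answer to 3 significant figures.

mass ratio ≈ 1.24

m₀/m_f = exp(Δv / v_e) = exp(440 / 2080.0) = exp(0.2115) = 1.2356.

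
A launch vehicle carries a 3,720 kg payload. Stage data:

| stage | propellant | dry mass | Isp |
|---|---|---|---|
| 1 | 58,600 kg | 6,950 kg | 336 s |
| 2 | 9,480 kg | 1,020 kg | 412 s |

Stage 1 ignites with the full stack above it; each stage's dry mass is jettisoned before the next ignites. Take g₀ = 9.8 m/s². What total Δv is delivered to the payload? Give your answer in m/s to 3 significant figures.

Δv ≈ 8800 m/s

Ignition mass of stage 1 = 58,600+6,950 + 9,480+1,020 + 3,720 = 79,770 kg.
Stage 1: m₀ = 79,770 kg, m_f = 79,770 − 58,600 = 21,170 kg; Δv = 336×9.8×ln(3.768) = 3292.8×1.3266 ≈ 4368 m/s.
Stage 2: m₀ = 14,220 kg, m_f = 14,220 − 9,480 = 4,740 kg; Δv = 412×9.8×ln(3) = 4037.6×1.0986 ≈ 4436 m/s.
Total Δv = 4368 + 4436 = 8804 m/s.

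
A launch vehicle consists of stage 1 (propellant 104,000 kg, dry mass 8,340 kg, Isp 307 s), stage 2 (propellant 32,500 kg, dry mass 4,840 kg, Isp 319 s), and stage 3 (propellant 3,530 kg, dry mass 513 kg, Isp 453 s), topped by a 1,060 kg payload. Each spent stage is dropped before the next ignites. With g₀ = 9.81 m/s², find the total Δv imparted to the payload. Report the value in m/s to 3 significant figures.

Δv ≈ 13100 m/s

Ignition mass of stage 1 = 104,000+8,340 + 32,500+4,840 + 3,530+513 + 1,060 = 154,783 kg.
Stage 1: m₀ = 154,783 kg, m_f = 154,783 − 104,000 = 50,783 kg; Δv = 307×9.81×ln(3.048) = 3011.7×1.1145 ≈ 3356 m/s.
Stage 2: m₀ = 42,443 kg, m_f = 42,443 − 32,500 = 9,943 kg; Δv = 319×9.81×ln(4.269) = 3129.4×1.4513 ≈ 4542 m/s.
Stage 3: m₀ = 5,103 kg, m_f = 5,103 − 3,530 = 1,573 kg; Δv = 453×9.81×ln(3.244) = 4443.9×1.1768 ≈ 5230 m/s.
Total Δv = 3356 + 4542 + 5230 = 13128 m/s.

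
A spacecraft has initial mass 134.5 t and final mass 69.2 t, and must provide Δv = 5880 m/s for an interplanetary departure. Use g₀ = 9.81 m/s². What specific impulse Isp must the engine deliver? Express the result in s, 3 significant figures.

ln(m₀/m_f) = ln(134500/69200) = ln(1.944) = 0.6646.
Rocket equation: v_e = Δv / ln(m₀/m_f) = 5880 / 0.6646 = 8847.9 m/s.
Isp = v_e / g₀ = 8847.9 / 9.81 = 901.9 s.

Isp ≈ 902 s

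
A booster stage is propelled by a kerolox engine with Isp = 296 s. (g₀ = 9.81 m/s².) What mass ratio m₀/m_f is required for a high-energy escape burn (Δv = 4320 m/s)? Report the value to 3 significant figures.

mass ratio ≈ 4.43

v_e = Isp · g₀ = 296 × 9.81 = 2903.8 m/s.
m₀/m_f = exp(Δv / v_e) = exp(4320 / 2903.8) = exp(1.4877) = 4.4270.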